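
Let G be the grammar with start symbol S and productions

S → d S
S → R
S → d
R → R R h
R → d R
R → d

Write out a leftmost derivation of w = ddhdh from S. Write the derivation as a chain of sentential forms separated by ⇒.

S ⇒ R ⇒ RRh ⇒ RRhRh ⇒ dRhRh ⇒ ddhRh ⇒ ddhdh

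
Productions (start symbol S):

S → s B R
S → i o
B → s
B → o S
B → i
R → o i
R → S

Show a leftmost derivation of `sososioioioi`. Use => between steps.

S => sBR => soSR => sosBRR => sosoSRR => sososBRRR => sososiRRR => sososioiRR => sososioioiR => sososioioioi

S => sBR   [S → s B R]
sBR => soSR   [B → o S]
soSR => sosBRR   [S → s B R]
sosBRR => sosoSRR   [B → o S]
sosoSRR => sososBRRR   [S → s B R]
sososBRRR => sososiRRR   [B → i]
sososiRRR => sososioiRR   [R → o i]
sososioiRR => sososioioiR   [R → o i]
sososioioiR => sososioioioi   [R → o i]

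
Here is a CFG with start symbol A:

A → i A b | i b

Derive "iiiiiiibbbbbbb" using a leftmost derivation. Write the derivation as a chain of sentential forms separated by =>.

A => iAb   [A → i A b]
iAb => iiAbb   [A → i A b]
iiAbb => iiiAbbb   [A → i A b]
iiiAbbb => iiiiAbbbb   [A → i A b]
iiiiAbbbb => iiiiiAbbbbb   [A → i A b]
iiiiiAbbbbb => iiiiiiAbbbbbb   [A → i A b]
iiiiiiAbbbbbb => iiiiiiibbbbbbb   [A → i b]

A => iAb => iiAbb => iiiAbbb => iiiiAbbbb => iiiiiAbbbbb => iiiiiiAbbbbbb => iiiiiiibbbbbbb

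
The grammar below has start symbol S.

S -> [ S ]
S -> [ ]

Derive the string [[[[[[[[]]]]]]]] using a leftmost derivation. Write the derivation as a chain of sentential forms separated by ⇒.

S ⇒ [S]   [S -> [ S ]]
[S] ⇒ [[S]]   [S -> [ S ]]
[[S]] ⇒ [[[S]]]   [S -> [ S ]]
[[[S]]] ⇒ [[[[S]]]]   [S -> [ S ]]
[[[[S]]]] ⇒ [[[[[S]]]]]   [S -> [ S ]]
[[[[[S]]]]] ⇒ [[[[[[S]]]]]]   [S -> [ S ]]
[[[[[[S]]]]]] ⇒ [[[[[[[S]]]]]]]   [S -> [ S ]]
[[[[[[[S]]]]]]] ⇒ [[[[[[[[]]]]]]]]   [S -> [ ]]

S ⇒ [S] ⇒ [[S]] ⇒ [[[S]]] ⇒ [[[[S]]]] ⇒ [[[[[S]]]]] ⇒ [[[[[[S]]]]]] ⇒ [[[[[[[S]]]]]]] ⇒ [[[[[[[[]]]]]]]]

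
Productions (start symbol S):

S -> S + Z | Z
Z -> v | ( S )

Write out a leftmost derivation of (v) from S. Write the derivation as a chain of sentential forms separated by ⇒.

S ⇒ Z ⇒ (S) ⇒ (Z) ⇒ (v)

S ⇒ Z   [S -> Z]
Z ⇒ (S)   [Z -> ( S )]
(S) ⇒ (Z)   [S -> Z]
(Z) ⇒ (v)   [Z -> v]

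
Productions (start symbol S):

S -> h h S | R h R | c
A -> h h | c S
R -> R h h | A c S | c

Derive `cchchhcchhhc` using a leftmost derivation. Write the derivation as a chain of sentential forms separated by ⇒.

S ⇒ RhR   [S -> R h R]
RhR ⇒ RhhhR   [R -> R h h]
RhhhR ⇒ AcShhhR   [R -> A c S]
AcShhhR ⇒ cScShhhR   [A -> c S]
cScShhhR ⇒ cRhRcShhhR   [S -> R h R]
cRhRcShhhR ⇒ cchRcShhhR   [R -> c]
cchRcShhhR ⇒ cchRhhcShhhR   [R -> R h h]
cchRhhcShhhR ⇒ cchchhcShhhR   [R -> c]
cchchhcShhhR ⇒ cchchhcchhhR   [S -> c]
cchchhcchhhR ⇒ cchchhcchhhc   [R -> c]

S ⇒ RhR ⇒ RhhhR ⇒ AcShhhR ⇒ cScShhhR ⇒ cRhRcShhhR ⇒ cchRcShhhR ⇒ cchRhhcShhhR ⇒ cchchhcShhhR ⇒ cchchhcchhhR ⇒ cchchhcchhhc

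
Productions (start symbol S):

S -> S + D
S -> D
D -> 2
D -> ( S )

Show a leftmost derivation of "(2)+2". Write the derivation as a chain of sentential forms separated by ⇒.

S ⇒ S+D ⇒ D+D ⇒ (S)+D ⇒ (D)+D ⇒ (2)+D ⇒ (2)+2

S ⇒ S+D   [S -> S + D]
S+D ⇒ D+D   [S -> D]
D+D ⇒ (S)+D   [D -> ( S )]
(S)+D ⇒ (D)+D   [S -> D]
(D)+D ⇒ (2)+D   [D -> 2]
(2)+D ⇒ (2)+2   [D -> 2]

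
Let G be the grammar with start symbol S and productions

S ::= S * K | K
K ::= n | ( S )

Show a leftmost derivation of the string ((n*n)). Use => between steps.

S => K   [S ::= K]
K => (S)   [K ::= ( S )]
(S) => (K)   [S ::= K]
(K) => ((S))   [K ::= ( S )]
((S)) => ((S*K))   [S ::= S * K]
((S*K)) => ((K*K))   [S ::= K]
((K*K)) => ((n*K))   [K ::= n]
((n*K)) => ((n*n))   [K ::= n]

S => K => (S) => (K) => ((S)) => ((S*K)) => ((K*K)) => ((n*K)) => ((n*n))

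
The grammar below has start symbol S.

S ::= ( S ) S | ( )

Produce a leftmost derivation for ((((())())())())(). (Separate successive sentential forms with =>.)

S => (S)S   [S ::= ( S ) S]
(S)S => ((S)S)S   [S ::= ( S ) S]
((S)S)S => (((S)S)S)S   [S ::= ( S ) S]
(((S)S)S)S => ((((S)S)S)S)S   [S ::= ( S ) S]
((((S)S)S)S)S => ((((())S)S)S)S   [S ::= ( )]
((((())S)S)S)S => ((((())())S)S)S   [S ::= ( )]
((((())())S)S)S => ((((())())())S)S   [S ::= ( )]
((((())())())S)S => ((((())())())())S   [S ::= ( )]
((((())())())())S => ((((())())())())()   [S ::= ( )]

S=>(S)S=>((S)S)S=>(((S)S)S)S=>((((S)S)S)S)S=>((((())S)S)S)S=>((((())())S)S)S=>((((())())())S)S=>((((())())())())S=>((((())())())())()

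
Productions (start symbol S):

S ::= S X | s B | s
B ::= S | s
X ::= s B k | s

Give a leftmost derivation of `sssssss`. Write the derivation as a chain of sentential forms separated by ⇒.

S ⇒ SX ⇒ SXX ⇒ SXXX ⇒ sBXXX ⇒ sSXXX ⇒ ssBXXX ⇒ ssSXXX ⇒ sssBXXX ⇒ ssssXXX ⇒ sssssXX ⇒ ssssssX ⇒ sssssss

S ⇒ SX   [S ::= S X]
SX ⇒ SXX   [S ::= S X]
SXX ⇒ SXXX   [S ::= S X]
SXXX ⇒ sBXXX   [S ::= s B]
sBXXX ⇒ sSXXX   [B ::= S]
sSXXX ⇒ ssBXXX   [S ::= s B]
ssBXXX ⇒ ssSXXX   [B ::= S]
ssSXXX ⇒ sssBXXX   [S ::= s B]
sssBXXX ⇒ ssssXXX   [B ::= s]
ssssXXX ⇒ sssssXX   [X ::= s]
sssssXX ⇒ ssssssX   [X ::= s]
ssssssX ⇒ sssssss   [X ::= s]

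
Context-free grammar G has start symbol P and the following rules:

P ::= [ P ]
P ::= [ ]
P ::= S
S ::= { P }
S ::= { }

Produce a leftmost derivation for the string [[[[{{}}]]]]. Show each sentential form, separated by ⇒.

P ⇒ [P] ⇒ [[P]] ⇒ [[[P]]] ⇒ [[[[P]]]] ⇒ [[[[S]]]] ⇒ [[[[{P}]]]] ⇒ [[[[{S}]]]] ⇒ [[[[{{}}]]]]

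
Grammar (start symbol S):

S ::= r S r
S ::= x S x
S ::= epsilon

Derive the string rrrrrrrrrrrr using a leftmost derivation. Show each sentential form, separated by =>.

S=>rSr=>rrSrr=>rrrSrrr=>rrrrSrrrr=>rrrrrSrrrrr=>rrrrrrSrrrrrr=>rrrrrrrrrrrr

S => rSr   [S ::= r S r]
rSr => rrSrr   [S ::= r S r]
rrSrr => rrrSrrr   [S ::= r S r]
rrrSrrr => rrrrSrrrr   [S ::= r S r]
rrrrSrrrr => rrrrrSrrrrr   [S ::= r S r]
rrrrrSrrrrr => rrrrrrSrrrrrr   [S ::= r S r]
rrrrrrSrrrrrr => rrrrrrrrrrrr   [S ::= epsilon]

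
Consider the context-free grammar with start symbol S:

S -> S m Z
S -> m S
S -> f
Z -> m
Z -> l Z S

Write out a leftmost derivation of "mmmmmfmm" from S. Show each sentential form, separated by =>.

S => mS   [S -> m S]
mS => mmS   [S -> m S]
mmS => mmmS   [S -> m S]
mmmS => mmmmS   [S -> m S]
mmmmS => mmmmSmZ   [S -> S m Z]
mmmmSmZ => mmmmmSmZ   [S -> m S]
mmmmmSmZ => mmmmmfmZ   [S -> f]
mmmmmfmZ => mmmmmfmm   [Z -> m]

S => mS => mmS => mmmS => mmmmS => mmmmSmZ => mmmmmSmZ => mmmmmfmZ => mmmmmfmm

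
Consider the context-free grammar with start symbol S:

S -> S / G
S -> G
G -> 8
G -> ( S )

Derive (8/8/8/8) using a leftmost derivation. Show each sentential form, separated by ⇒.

S ⇒ G   [S -> G]
G ⇒ (S)   [G -> ( S )]
(S) ⇒ (S/G)   [S -> S / G]
(S/G) ⇒ (S/G/G)   [S -> S / G]
(S/G/G) ⇒ (S/G/G/G)   [S -> S / G]
(S/G/G/G) ⇒ (G/G/G/G)   [S -> G]
(G/G/G/G) ⇒ (8/G/G/G)   [G -> 8]
(8/G/G/G) ⇒ (8/8/G/G)   [G -> 8]
(8/8/G/G) ⇒ (8/8/8/G)   [G -> 8]
(8/8/8/G) ⇒ (8/8/8/8)   [G -> 8]

S ⇒ G ⇒ (S) ⇒ (S/G) ⇒ (S/G/G) ⇒ (S/G/G/G) ⇒ (G/G/G/G) ⇒ (8/G/G/G) ⇒ (8/8/G/G) ⇒ (8/8/8/G) ⇒ (8/8/8/8)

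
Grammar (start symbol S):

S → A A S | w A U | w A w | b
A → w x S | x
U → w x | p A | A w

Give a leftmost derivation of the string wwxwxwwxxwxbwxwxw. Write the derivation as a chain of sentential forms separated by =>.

S => wAU => wwxSU => wwxwAwU => wwxwxwU => wwxwxwAw => wwxwxwwxSw => wwxwxwwxAASw => wwxwxwwxxASw => wwxwxwwxxwxSSw => wwxwxwwxxwxbSw => wwxwxwwxxwxbwAUw => wwxwxwwxxwxbwxUw => wwxwxwwxxwxbwxwxw

S => wAU   [S → w A U]
wAU => wwxSU   [A → w x S]
wwxSU => wwxwAwU   [S → w A w]
wwxwAwU => wwxwxwU   [A → x]
wwxwxwU => wwxwxwAw   [U → A w]
wwxwxwAw => wwxwxwwxSw   [A → w x S]
wwxwxwwxSw => wwxwxwwxAASw   [S → A A S]
wwxwxwwxAASw => wwxwxwwxxASw   [A → x]
wwxwxwwxxASw => wwxwxwwxxwxSSw   [A → w x S]
wwxwxwwxxwxSSw => wwxwxwwxxwxbSw   [S → b]
wwxwxwwxxwxbSw => wwxwxwwxxwxbwAUw   [S → w A U]
wwxwxwwxxwxbwAUw => wwxwxwwxxwxbwxUw   [A → x]
wwxwxwwxxwxbwxUw => wwxwxwwxxwxbwxwxw   [U → w x]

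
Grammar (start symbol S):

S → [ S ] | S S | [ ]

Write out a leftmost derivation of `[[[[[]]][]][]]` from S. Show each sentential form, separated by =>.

S=>[S]=>[SS]=>[[S]S]=>[[SS]S]=>[[[S]S]S]=>[[[[S]]S]S]=>[[[[[]]]S]S]=>[[[[[]]][]]S]=>[[[[[]]][]][]]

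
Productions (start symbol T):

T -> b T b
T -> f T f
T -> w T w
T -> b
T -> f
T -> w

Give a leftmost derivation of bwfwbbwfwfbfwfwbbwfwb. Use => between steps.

T => bTb => bwTwb => bwfTfwb => bwfwTwfwb => bwfwbTbwfwb => bwfwbbTbbwfwb => bwfwbbwTwbbwfwb => bwfwbbwfTfwbbwfwb => bwfwbbwfwTwfwbbwfwb => bwfwbbwfwfTfwfwbbwfwb => bwfwbbwfwfbfwfwbbwfwb

T => bTb   [T -> b T b]
bTb => bwTwb   [T -> w T w]
bwTwb => bwfTfwb   [T -> f T f]
bwfTfwb => bwfwTwfwb   [T -> w T w]
bwfwTwfwb => bwfwbTbwfwb   [T -> b T b]
bwfwbTbwfwb => bwfwbbTbbwfwb   [T -> b T b]
bwfwbbTbbwfwb => bwfwbbwTwbbwfwb   [T -> w T w]
bwfwbbwTwbbwfwb => bwfwbbwfTfwbbwfwb   [T -> f T f]
bwfwbbwfTfwbbwfwb => bwfwbbwfwTwfwbbwfwb   [T -> w T w]
bwfwbbwfwTwfwbbwfwb => bwfwbbwfwfTfwfwbbwfwb   [T -> f T f]
bwfwbbwfwfTfwfwbbwfwb => bwfwbbwfwfbfwfwbbwfwb   [T -> b]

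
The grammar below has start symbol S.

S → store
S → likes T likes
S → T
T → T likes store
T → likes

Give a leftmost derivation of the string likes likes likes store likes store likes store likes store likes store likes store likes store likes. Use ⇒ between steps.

S ⇒ likes T likes   [S → likes T likes]
likes T likes ⇒ likes T likes store likes   [T → T likes store]
likes T likes store likes ⇒ likes T likes store likes store likes   [T → T likes store]
likes T likes store likes store likes ⇒ likes T likes store likes store likes store likes   [T → T likes store]
likes T likes store likes store likes store likes ⇒ likes T likes store likes store likes store likes store likes   [T → T likes store]
likes T likes store likes store likes store likes store likes ⇒ likes T likes store likes store likes store likes store likes store likes   [T → T likes store]
likes T likes store likes store likes store likes store likes store likes ⇒ likes T likes store likes store likes store likes store likes store likes store likes   [T → T likes store]
likes T likes store likes store likes store likes store likes store likes store likes ⇒ likes T likes store likes store likes store likes store likes store likes store likes store likes   [T → T likes store]
likes T likes store likes store likes store likes store likes store likes store likes store likes ⇒ likes likes likes store likes store likes store likes store likes store likes store likes store likes   [T → likes]

S ⇒ likes T likes ⇒ likes T likes store likes ⇒ likes T likes store likes store likes ⇒ likes T likes store likes store likes store likes ⇒ likes T likes store likes store likes store likes store likes ⇒ likes T likes store likes store likes store likes store likes store likes ⇒ likes T likes store likes store likes store likes store likes store likes store likes ⇒ likes T likes store likes store likes store likes store likes store likes store likes store likes ⇒ likes likes likes store likes store likes store likes store likes store likes store likes store likes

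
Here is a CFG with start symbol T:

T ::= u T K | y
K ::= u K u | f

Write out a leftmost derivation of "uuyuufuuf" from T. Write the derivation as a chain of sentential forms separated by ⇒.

T⇒uTK⇒uuTKK⇒uuyKK⇒uuyuKuK⇒uuyuuKuuK⇒uuyuufuuK⇒uuyuufuuf

T ⇒ uTK   [T ::= u T K]
uTK ⇒ uuTKK   [T ::= u T K]
uuTKK ⇒ uuyKK   [T ::= y]
uuyKK ⇒ uuyuKuK   [K ::= u K u]
uuyuKuK ⇒ uuyuuKuuK   [K ::= u K u]
uuyuuKuuK ⇒ uuyuufuuK   [K ::= f]
uuyuufuuK ⇒ uuyuufuuf   [K ::= f]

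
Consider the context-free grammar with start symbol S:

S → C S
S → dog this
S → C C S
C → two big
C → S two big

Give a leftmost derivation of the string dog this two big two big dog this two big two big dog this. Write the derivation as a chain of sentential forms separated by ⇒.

S ⇒ C C S ⇒ S two big C S ⇒ C C S two big C S ⇒ S two big C S two big C S ⇒ dog this two big C S two big C S ⇒ dog this two big two big S two big C S ⇒ dog this two big two big dog this two big C S ⇒ dog this two big two big dog this two big two big S ⇒ dog this two big two big dog this two big two big dog this

S ⇒ C C S   [S → C C S]
C C S ⇒ S two big C S   [C → S two big]
S two big C S ⇒ C C S two big C S   [S → C C S]
C C S two big C S ⇒ S two big C S two big C S   [C → S two big]
S two big C S two big C S ⇒ dog this two big C S two big C S   [S → dog this]
dog this two big C S two big C S ⇒ dog this two big two big S two big C S   [C → two big]
dog this two big two big S two big C S ⇒ dog this two big two big dog this two big C S   [S → dog this]
dog this two big two big dog this two big C S ⇒ dog this two big two big dog this two big two big S   [C → two big]
dog this two big two big dog this two big two big S ⇒ dog this two big two big dog this two big two big dog this   [S → dog this]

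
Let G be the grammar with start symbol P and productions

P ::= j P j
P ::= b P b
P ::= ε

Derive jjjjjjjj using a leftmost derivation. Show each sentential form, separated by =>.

P=>jPj=>jjPjj=>jjjPjjj=>jjjjPjjjj=>jjjjjjjj

P => jPj   [P ::= j P j]
jPj => jjPjj   [P ::= j P j]
jjPjj => jjjPjjj   [P ::= j P j]
jjjPjjj => jjjjPjjjj   [P ::= j P j]
jjjjPjjjj => jjjjjjjj   [P ::= ε]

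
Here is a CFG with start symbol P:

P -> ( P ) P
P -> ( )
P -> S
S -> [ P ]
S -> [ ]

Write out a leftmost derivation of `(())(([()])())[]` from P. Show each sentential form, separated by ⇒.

P ⇒ (P)P ⇒ (())P ⇒ (())(P)P ⇒ (())((P)P)P ⇒ (())((S)P)P ⇒ (())(([P])P)P ⇒ (())(([()])P)P ⇒ (())(([()])())P ⇒ (())(([()])())S ⇒ (())(([()])())[]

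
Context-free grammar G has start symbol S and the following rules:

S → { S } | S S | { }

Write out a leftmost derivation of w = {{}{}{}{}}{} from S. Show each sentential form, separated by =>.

S => SS => {S}S => {SS}S => {SSS}S => {SSSS}S => {{}SSS}S => {{}{}SS}S => {{}{}{}S}S => {{}{}{}{}}S => {{}{}{}{}}{}

S => SS   [S → S S]
SS => {S}S   [S → { S }]
{S}S => {SS}S   [S → S S]
{SS}S => {SSS}S   [S → S S]
{SSS}S => {SSSS}S   [S → S S]
{SSSS}S => {{}SSS}S   [S → { }]
{{}SSS}S => {{}{}SS}S   [S → { }]
{{}{}SS}S => {{}{}{}S}S   [S → { }]
{{}{}{}S}S => {{}{}{}{}}S   [S → { }]
{{}{}{}{}}S => {{}{}{}{}}{}   [S → { }]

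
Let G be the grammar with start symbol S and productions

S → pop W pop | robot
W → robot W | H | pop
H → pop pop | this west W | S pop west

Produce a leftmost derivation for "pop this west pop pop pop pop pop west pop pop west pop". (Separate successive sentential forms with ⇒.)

S ⇒ pop W pop ⇒ pop H pop ⇒ pop this west W pop ⇒ pop this west H pop ⇒ pop this west S pop west pop ⇒ pop this west pop W pop pop west pop ⇒ pop this west pop H pop pop west pop ⇒ pop this west pop S pop west pop pop west pop ⇒ pop this west pop pop W pop pop west pop pop west pop ⇒ pop this west pop pop pop pop pop west pop pop west pop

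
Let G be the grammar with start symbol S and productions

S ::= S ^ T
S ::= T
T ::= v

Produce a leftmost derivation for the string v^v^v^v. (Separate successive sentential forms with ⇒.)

S ⇒ S^T   [S ::= S ^ T]
S^T ⇒ S^T^T   [S ::= S ^ T]
S^T^T ⇒ S^T^T^T   [S ::= S ^ T]
S^T^T^T ⇒ T^T^T^T   [S ::= T]
T^T^T^T ⇒ v^T^T^T   [T ::= v]
v^T^T^T ⇒ v^v^T^T   [T ::= v]
v^v^T^T ⇒ v^v^v^T   [T ::= v]
v^v^v^T ⇒ v^v^v^v   [T ::= v]

S⇒S^T⇒S^T^T⇒S^T^T^T⇒T^T^T^T⇒v^T^T^T⇒v^v^T^T⇒v^v^v^T⇒v^v^v^v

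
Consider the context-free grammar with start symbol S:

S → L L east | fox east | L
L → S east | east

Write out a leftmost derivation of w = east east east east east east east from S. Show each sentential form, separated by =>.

S => L L east => S east L east => L east L east => east east L east => east east S east east => east east L L east east east => east east east L east east east => east east east east east east east

S => L L east   [S → L L east]
L L east => S east L east   [L → S east]
S east L east => L east L east   [S → L]
L east L east => east east L east   [L → east]
east east L east => east east S east east   [L → S east]
east east S east east => east east L L east east east   [S → L L east]
east east L L east east east => east east east L east east east   [L → east]
east east east L east east east => east east east east east east east   [L → east]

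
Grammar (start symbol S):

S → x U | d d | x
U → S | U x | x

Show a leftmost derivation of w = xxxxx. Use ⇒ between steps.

S⇒xU⇒xS⇒xxU⇒xxUx⇒xxSx⇒xxxUx⇒xxxxx

S ⇒ xU   [S → x U]
xU ⇒ xS   [U → S]
xS ⇒ xxU   [S → x U]
xxU ⇒ xxUx   [U → U x]
xxUx ⇒ xxSx   [U → S]
xxSx ⇒ xxxUx   [S → x U]
xxxUx ⇒ xxxxx   [U → x]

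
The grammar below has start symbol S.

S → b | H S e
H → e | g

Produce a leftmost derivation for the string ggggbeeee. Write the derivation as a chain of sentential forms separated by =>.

S => HSe   [S → H S e]
HSe => gSe   [H → g]
gSe => gHSee   [S → H S e]
gHSee => ggSee   [H → g]
ggSee => ggHSeee   [S → H S e]
ggHSeee => gggSeee   [H → g]
gggSeee => gggHSeeee   [S → H S e]
gggHSeeee => ggggSeeee   [H → g]
ggggSeeee => ggggbeeee   [S → b]

S=>HSe=>gSe=>gHSee=>ggSee=>ggHSeee=>gggSeee=>gggHSeeee=>ggggSeeee=>ggggbeeee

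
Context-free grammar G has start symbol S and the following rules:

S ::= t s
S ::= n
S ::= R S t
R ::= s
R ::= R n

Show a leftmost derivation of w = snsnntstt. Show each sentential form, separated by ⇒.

S⇒RSt⇒RnSt⇒snSt⇒snRStt⇒snRnStt⇒snRnnStt⇒snsnnStt⇒snsnntstt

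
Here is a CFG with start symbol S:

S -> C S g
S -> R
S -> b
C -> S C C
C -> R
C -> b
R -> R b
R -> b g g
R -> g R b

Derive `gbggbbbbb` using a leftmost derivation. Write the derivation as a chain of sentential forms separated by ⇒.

S ⇒ R   [S -> R]
R ⇒ gRb   [R -> g R b]
gRb ⇒ gRbb   [R -> R b]
gRbb ⇒ gRbbb   [R -> R b]
gRbbb ⇒ gRbbbb   [R -> R b]
gRbbbb ⇒ gRbbbbb   [R -> R b]
gRbbbbb ⇒ gbggbbbbb   [R -> b g g]

S ⇒ R ⇒ gRb ⇒ gRbb ⇒ gRbbb ⇒ gRbbbb ⇒ gRbbbbb ⇒ gbggbbbbb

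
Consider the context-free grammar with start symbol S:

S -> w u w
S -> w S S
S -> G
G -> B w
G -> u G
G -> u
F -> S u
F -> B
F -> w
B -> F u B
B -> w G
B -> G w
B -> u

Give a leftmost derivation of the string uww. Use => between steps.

S => G => Bw => Gww => uww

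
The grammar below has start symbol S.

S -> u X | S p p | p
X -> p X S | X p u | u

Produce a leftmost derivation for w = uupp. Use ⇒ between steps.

S⇒Spp⇒uXpp⇒uupp

S ⇒ Spp   [S -> S p p]
Spp ⇒ uXpp   [S -> u X]
uXpp ⇒ uupp   [X -> u]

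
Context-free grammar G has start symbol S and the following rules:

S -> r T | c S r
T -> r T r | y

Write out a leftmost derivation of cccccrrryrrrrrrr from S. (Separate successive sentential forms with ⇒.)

S⇒cSr⇒ccSrr⇒cccSrrr⇒ccccSrrrr⇒cccccSrrrrr⇒cccccrTrrrrr⇒cccccrrTrrrrrr⇒cccccrrrTrrrrrrr⇒cccccrrryrrrrrrr

S ⇒ cSr   [S -> c S r]
cSr ⇒ ccSrr   [S -> c S r]
ccSrr ⇒ cccSrrr   [S -> c S r]
cccSrrr ⇒ ccccSrrrr   [S -> c S r]
ccccSrrrr ⇒ cccccSrrrrr   [S -> c S r]
cccccSrrrrr ⇒ cccccrTrrrrr   [S -> r T]
cccccrTrrrrr ⇒ cccccrrTrrrrrr   [T -> r T r]
cccccrrTrrrrrr ⇒ cccccrrrTrrrrrrr   [T -> r T r]
cccccrrrTrrrrrrr ⇒ cccccrrryrrrrrrr   [T -> y]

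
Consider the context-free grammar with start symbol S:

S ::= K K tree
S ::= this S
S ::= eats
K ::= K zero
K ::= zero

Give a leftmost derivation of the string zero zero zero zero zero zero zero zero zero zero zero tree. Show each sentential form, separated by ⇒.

S ⇒ K K tree ⇒ K zero K tree ⇒ K zero zero K tree ⇒ K zero zero zero K tree ⇒ K zero zero zero zero K tree ⇒ K zero zero zero zero zero K tree ⇒ K zero zero zero zero zero zero K tree ⇒ K zero zero zero zero zero zero zero K tree ⇒ K zero zero zero zero zero zero zero zero K tree ⇒ K zero zero zero zero zero zero zero zero zero K tree ⇒ zero zero zero zero zero zero zero zero zero zero K tree ⇒ zero zero zero zero zero zero zero zero zero zero zero tree

S ⇒ K K tree   [S ::= K K tree]
K K tree ⇒ K zero K tree   [K ::= K zero]
K zero K tree ⇒ K zero zero K tree   [K ::= K zero]
K zero zero K tree ⇒ K zero zero zero K tree   [K ::= K zero]
K zero zero zero K tree ⇒ K zero zero zero zero K tree   [K ::= K zero]
K zero zero zero zero K tree ⇒ K zero zero zero zero zero K tree   [K ::= K zero]
K zero zero zero zero zero K tree ⇒ K zero zero zero zero zero zero K tree   [K ::= K zero]
K zero zero zero zero zero zero K tree ⇒ K zero zero zero zero zero zero zero K tree   [K ::= K zero]
K zero zero zero zero zero zero zero K tree ⇒ K zero zero zero zero zero zero zero zero K tree   [K ::= K zero]
K zero zero zero zero zero zero zero zero K tree ⇒ K zero zero zero zero zero zero zero zero zero K tree   [K ::= K zero]
K zero zero zero zero zero zero zero zero zero K tree ⇒ zero zero zero zero zero zero zero zero zero zero K tree   [K ::= zero]
zero zero zero zero zero zero zero zero zero zero K tree ⇒ zero zero zero zero zero zero zero zero zero zero zero tree   [K ::= zero]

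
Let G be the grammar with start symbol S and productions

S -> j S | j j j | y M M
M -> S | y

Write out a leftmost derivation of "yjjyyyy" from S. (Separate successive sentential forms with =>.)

S => yMM => ySM => yjSM => yjjSM => yjjyMMM => yjjyyMM => yjjyyyM => yjjyyyy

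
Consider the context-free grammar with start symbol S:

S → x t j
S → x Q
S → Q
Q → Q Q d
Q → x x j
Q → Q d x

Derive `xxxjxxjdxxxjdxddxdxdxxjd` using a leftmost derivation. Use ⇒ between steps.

S ⇒ xQ ⇒ xQQd ⇒ xQQdQd ⇒ xxxjQdQd ⇒ xxxjQdxdQd ⇒ xxxjQdxdxdQd ⇒ xxxjQQddxdxdQd ⇒ xxxjQdxQddxdxdQd ⇒ xxxjxxjdxQddxdxdQd ⇒ xxxjxxjdxQdxddxdxdQd ⇒ xxxjxxjdxxxjdxddxdxdQd ⇒ xxxjxxjdxxxjdxddxdxdxxjd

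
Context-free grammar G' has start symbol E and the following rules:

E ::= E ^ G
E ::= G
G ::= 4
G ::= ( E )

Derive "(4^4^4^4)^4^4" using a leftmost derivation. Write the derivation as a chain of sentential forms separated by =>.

E => E^G => E^G^G => G^G^G => (E)^G^G => (E^G)^G^G => (E^G^G)^G^G => (E^G^G^G)^G^G => (G^G^G^G)^G^G => (4^G^G^G)^G^G => (4^4^G^G)^G^G => (4^4^4^G)^G^G => (4^4^4^4)^G^G => (4^4^4^4)^4^G => (4^4^4^4)^4^4

E => E^G   [E ::= E ^ G]
E^G => E^G^G   [E ::= E ^ G]
E^G^G => G^G^G   [E ::= G]
G^G^G => (E)^G^G   [G ::= ( E )]
(E)^G^G => (E^G)^G^G   [E ::= E ^ G]
(E^G)^G^G => (E^G^G)^G^G   [E ::= E ^ G]
(E^G^G)^G^G => (E^G^G^G)^G^G   [E ::= E ^ G]
(E^G^G^G)^G^G => (G^G^G^G)^G^G   [E ::= G]
(G^G^G^G)^G^G => (4^G^G^G)^G^G   [G ::= 4]
(4^G^G^G)^G^G => (4^4^G^G)^G^G   [G ::= 4]
(4^4^G^G)^G^G => (4^4^4^G)^G^G   [G ::= 4]
(4^4^4^G)^G^G => (4^4^4^4)^G^G   [G ::= 4]
(4^4^4^4)^G^G => (4^4^4^4)^4^G   [G ::= 4]
(4^4^4^4)^4^G => (4^4^4^4)^4^4   [G ::= 4]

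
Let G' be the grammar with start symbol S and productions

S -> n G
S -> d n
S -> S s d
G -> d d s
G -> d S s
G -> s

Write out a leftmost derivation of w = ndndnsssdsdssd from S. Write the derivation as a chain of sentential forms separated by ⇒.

S ⇒ Ssd   [S -> S s d]
Ssd ⇒ nGsd   [S -> n G]
nGsd ⇒ ndSssd   [G -> d S s]
ndSssd ⇒ ndSsdssd   [S -> S s d]
ndSsdssd ⇒ ndSsdsdssd   [S -> S s d]
ndSsdsdssd ⇒ ndnGsdsdssd   [S -> n G]
ndnGsdsdssd ⇒ ndndSssdsdssd   [G -> d S s]
ndndSssdsdssd ⇒ ndndnGssdsdssd   [S -> n G]
ndndnGssdsdssd ⇒ ndndnsssdsdssd   [G -> s]

S⇒Ssd⇒nGsd⇒ndSssd⇒ndSsdssd⇒ndSsdsdssd⇒ndnGsdsdssd⇒ndndSssdsdssd⇒ndndnGssdsdssd⇒ndndnsssdsdssd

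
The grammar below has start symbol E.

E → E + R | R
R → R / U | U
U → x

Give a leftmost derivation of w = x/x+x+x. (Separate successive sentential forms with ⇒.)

E ⇒ E+R ⇒ E+R+R ⇒ R+R+R ⇒ R/U+R+R ⇒ U/U+R+R ⇒ x/U+R+R ⇒ x/x+R+R ⇒ x/x+U+R ⇒ x/x+x+R ⇒ x/x+x+U ⇒ x/x+x+x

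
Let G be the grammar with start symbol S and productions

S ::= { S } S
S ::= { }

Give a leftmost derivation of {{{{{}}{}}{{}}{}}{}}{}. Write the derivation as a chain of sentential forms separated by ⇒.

S ⇒ {S}S ⇒ {{S}S}S ⇒ {{{S}S}S}S ⇒ {{{{S}S}S}S}S ⇒ {{{{{}}S}S}S}S ⇒ {{{{{}}{}}S}S}S ⇒ {{{{{}}{}}{S}S}S}S ⇒ {{{{{}}{}}{{}}S}S}S ⇒ {{{{{}}{}}{{}}{}}S}S ⇒ {{{{{}}{}}{{}}{}}{}}S ⇒ {{{{{}}{}}{{}}{}}{}}{}

S ⇒ {S}S   [S ::= { S } S]
{S}S ⇒ {{S}S}S   [S ::= { S } S]
{{S}S}S ⇒ {{{S}S}S}S   [S ::= { S } S]
{{{S}S}S}S ⇒ {{{{S}S}S}S}S   [S ::= { S } S]
{{{{S}S}S}S}S ⇒ {{{{{}}S}S}S}S   [S ::= { }]
{{{{{}}S}S}S}S ⇒ {{{{{}}{}}S}S}S   [S ::= { }]
{{{{{}}{}}S}S}S ⇒ {{{{{}}{}}{S}S}S}S   [S ::= { S } S]
{{{{{}}{}}{S}S}S}S ⇒ {{{{{}}{}}{{}}S}S}S   [S ::= { }]
{{{{{}}{}}{{}}S}S}S ⇒ {{{{{}}{}}{{}}{}}S}S   [S ::= { }]
{{{{{}}{}}{{}}{}}S}S ⇒ {{{{{}}{}}{{}}{}}{}}S   [S ::= { }]
{{{{{}}{}}{{}}{}}{}}S ⇒ {{{{{}}{}}{{}}{}}{}}{}   [S ::= { }]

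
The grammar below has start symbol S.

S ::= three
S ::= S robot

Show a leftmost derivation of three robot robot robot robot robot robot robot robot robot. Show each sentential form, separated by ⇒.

S ⇒ S robot   [S ::= S robot]
S robot ⇒ S robot robot   [S ::= S robot]
S robot robot ⇒ S robot robot robot   [S ::= S robot]
S robot robot robot ⇒ S robot robot robot robot   [S ::= S robot]
S robot robot robot robot ⇒ S robot robot robot robot robot   [S ::= S robot]
S robot robot robot robot robot ⇒ S robot robot robot robot robot robot   [S ::= S robot]
S robot robot robot robot robot robot ⇒ S robot robot robot robot robot robot robot   [S ::= S robot]
S robot robot robot robot robot robot robot ⇒ S robot robot robot robot robot robot robot robot   [S ::= S robot]
S robot robot robot robot robot robot robot robot ⇒ S robot robot robot robot robot robot robot robot robot   [S ::= S robot]
S robot robot robot robot robot robot robot robot robot ⇒ three robot robot robot robot robot robot robot robot robot   [S ::= three]

S ⇒ S robot ⇒ S robot robot ⇒ S robot robot robot ⇒ S robot robot robot robot ⇒ S robot robot robot robot robot ⇒ S robot robot robot robot robot robot ⇒ S robot robot robot robot robot robot robot ⇒ S robot robot robot robot robot robot robot robot ⇒ S robot robot robot robot robot robot robot robot robot ⇒ three robot robot robot robot robot robot robot robot robot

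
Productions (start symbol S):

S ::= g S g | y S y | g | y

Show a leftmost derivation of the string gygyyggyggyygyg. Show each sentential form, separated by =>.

S => gSg => gySyg => gygSgyg => gygySygyg => gygyySyygyg => gygyygSgyygyg => gygyyggSggyygyg => gygyyggyggyygyg

S => gSg   [S ::= g S g]
gSg => gySyg   [S ::= y S y]
gySyg => gygSgyg   [S ::= g S g]
gygSgyg => gygySygyg   [S ::= y S y]
gygySygyg => gygyySyygyg   [S ::= y S y]
gygyySyygyg => gygyygSgyygyg   [S ::= g S g]
gygyygSgyygyg => gygyyggSggyygyg   [S ::= g S g]
gygyyggSggyygyg => gygyyggyggyygyg   [S ::= y]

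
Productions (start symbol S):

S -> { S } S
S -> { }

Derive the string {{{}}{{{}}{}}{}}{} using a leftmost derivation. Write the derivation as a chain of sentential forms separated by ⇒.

S⇒{S}S⇒{{S}S}S⇒{{{}}S}S⇒{{{}}{S}S}S⇒{{{}}{{S}S}S}S⇒{{{}}{{{}}S}S}S⇒{{{}}{{{}}{}}S}S⇒{{{}}{{{}}{}}{}}S⇒{{{}}{{{}}{}}{}}{}

S ⇒ {S}S   [S -> { S } S]
{S}S ⇒ {{S}S}S   [S -> { S } S]
{{S}S}S ⇒ {{{}}S}S   [S -> { }]
{{{}}S}S ⇒ {{{}}{S}S}S   [S -> { S } S]
{{{}}{S}S}S ⇒ {{{}}{{S}S}S}S   [S -> { S } S]
{{{}}{{S}S}S}S ⇒ {{{}}{{{}}S}S}S   [S -> { }]
{{{}}{{{}}S}S}S ⇒ {{{}}{{{}}{}}S}S   [S -> { }]
{{{}}{{{}}{}}S}S ⇒ {{{}}{{{}}{}}{}}S   [S -> { }]
{{{}}{{{}}{}}{}}S ⇒ {{{}}{{{}}{}}{}}{}   [S -> { }]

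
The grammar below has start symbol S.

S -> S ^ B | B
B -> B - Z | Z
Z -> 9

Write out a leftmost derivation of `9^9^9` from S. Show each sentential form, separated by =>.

S => S^B => S^B^B => B^B^B => Z^B^B => 9^B^B => 9^Z^B => 9^9^B => 9^9^Z => 9^9^9

S => S^B   [S -> S ^ B]
S^B => S^B^B   [S -> S ^ B]
S^B^B => B^B^B   [S -> B]
B^B^B => Z^B^B   [B -> Z]
Z^B^B => 9^B^B   [Z -> 9]
9^B^B => 9^Z^B   [B -> Z]
9^Z^B => 9^9^B   [Z -> 9]
9^9^B => 9^9^Z   [B -> Z]
9^9^Z => 9^9^9   [Z -> 9]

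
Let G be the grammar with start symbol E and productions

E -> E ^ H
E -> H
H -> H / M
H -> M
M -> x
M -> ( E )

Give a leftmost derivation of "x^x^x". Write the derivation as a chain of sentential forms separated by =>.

E => E^H => E^H^H => H^H^H => M^H^H => x^H^H => x^M^H => x^x^H => x^x^M => x^x^x

E => E^H   [E -> E ^ H]
E^H => E^H^H   [E -> E ^ H]
E^H^H => H^H^H   [E -> H]
H^H^H => M^H^H   [H -> M]
M^H^H => x^H^H   [M -> x]
x^H^H => x^M^H   [H -> M]
x^M^H => x^x^H   [M -> x]
x^x^H => x^x^M   [H -> M]
x^x^M => x^x^x   [M -> x]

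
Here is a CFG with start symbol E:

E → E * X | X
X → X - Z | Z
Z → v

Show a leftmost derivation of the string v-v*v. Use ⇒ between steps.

E ⇒ E*X   [E → E * X]
E*X ⇒ X*X   [E → X]
X*X ⇒ X-Z*X   [X → X - Z]
X-Z*X ⇒ Z-Z*X   [X → Z]
Z-Z*X ⇒ v-Z*X   [Z → v]
v-Z*X ⇒ v-v*X   [Z → v]
v-v*X ⇒ v-v*Z   [X → Z]
v-v*Z ⇒ v-v*v   [Z → v]

E⇒E*X⇒X*X⇒X-Z*X⇒Z-Z*X⇒v-Z*X⇒v-v*X⇒v-v*Z⇒v-v*v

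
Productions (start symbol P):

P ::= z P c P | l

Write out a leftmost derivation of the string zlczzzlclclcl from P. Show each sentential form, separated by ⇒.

P ⇒ zPcP ⇒ zlcP ⇒ zlczPcP ⇒ zlczzPcPcP ⇒ zlczzzPcPcPcP ⇒ zlczzzlcPcPcP ⇒ zlczzzlclcPcP ⇒ zlczzzlclclcP ⇒ zlczzzlclclcl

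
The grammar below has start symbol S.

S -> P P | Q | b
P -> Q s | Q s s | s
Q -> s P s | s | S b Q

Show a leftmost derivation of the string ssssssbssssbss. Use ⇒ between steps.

S ⇒ PP ⇒ QssP ⇒ sssP ⇒ sssQs ⇒ sssSbQs ⇒ sssPPbQs ⇒ sssQssPbQs ⇒ sssSbQssPbQs ⇒ sssQbQssPbQs ⇒ ssssPsbQssPbQs ⇒ ssssssbQssPbQs ⇒ ssssssbsssPbQs ⇒ ssssssbssssbQs ⇒ ssssssbssssbss

S ⇒ PP   [S -> P P]
PP ⇒ QssP   [P -> Q s s]
QssP ⇒ sssP   [Q -> s]
sssP ⇒ sssQs   [P -> Q s]
sssQs ⇒ sssSbQs   [Q -> S b Q]
sssSbQs ⇒ sssPPbQs   [S -> P P]
sssPPbQs ⇒ sssQssPbQs   [P -> Q s s]
sssQssPbQs ⇒ sssSbQssPbQs   [Q -> S b Q]
sssSbQssPbQs ⇒ sssQbQssPbQs   [S -> Q]
sssQbQssPbQs ⇒ ssssPsbQssPbQs   [Q -> s P s]
ssssPsbQssPbQs ⇒ ssssssbQssPbQs   [P -> s]
ssssssbQssPbQs ⇒ ssssssbsssPbQs   [Q -> s]
ssssssbsssPbQs ⇒ ssssssbssssbQs   [P -> s]
ssssssbssssbQs ⇒ ssssssbssssbss   [Q -> s]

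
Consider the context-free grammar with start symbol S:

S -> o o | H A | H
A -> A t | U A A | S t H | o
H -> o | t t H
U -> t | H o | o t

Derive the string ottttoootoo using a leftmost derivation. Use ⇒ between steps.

S ⇒ HA ⇒ oA ⇒ oUAA ⇒ oHoAA ⇒ ottHoAA ⇒ ottttHoAA ⇒ ottttooAA ⇒ ottttooStHA ⇒ ottttooHtHA ⇒ ottttoootHA ⇒ ottttoootoA ⇒ ottttoootoo

S ⇒ HA   [S -> H A]
HA ⇒ oA   [H -> o]
oA ⇒ oUAA   [A -> U A A]
oUAA ⇒ oHoAA   [U -> H o]
oHoAA ⇒ ottHoAA   [H -> t t H]
ottHoAA ⇒ ottttHoAA   [H -> t t H]
ottttHoAA ⇒ ottttooAA   [H -> o]
ottttooAA ⇒ ottttooStHA   [A -> S t H]
ottttooStHA ⇒ ottttooHtHA   [S -> H]
ottttooHtHA ⇒ ottttoootHA   [H -> o]
ottttoootHA ⇒ ottttoootoA   [H -> o]
ottttoootoA ⇒ ottttoootoo   [A -> o]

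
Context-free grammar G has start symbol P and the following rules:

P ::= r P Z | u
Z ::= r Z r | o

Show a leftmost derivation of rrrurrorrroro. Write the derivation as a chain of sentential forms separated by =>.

P=>rPZ=>rrPZZ=>rrrPZZZ=>rrruZZZ=>rrrurZrZZ=>rrrurrZrrZZ=>rrrurrorrZZ=>rrrurrorrrZrZ=>rrrurrorrrorZ=>rrrurrorrroro

P => rPZ   [P ::= r P Z]
rPZ => rrPZZ   [P ::= r P Z]
rrPZZ => rrrPZZZ   [P ::= r P Z]
rrrPZZZ => rrruZZZ   [P ::= u]
rrruZZZ => rrrurZrZZ   [Z ::= r Z r]
rrrurZrZZ => rrrurrZrrZZ   [Z ::= r Z r]
rrrurrZrrZZ => rrrurrorrZZ   [Z ::= o]
rrrurrorrZZ => rrrurrorrrZrZ   [Z ::= r Z r]
rrrurrorrrZrZ => rrrurrorrrorZ   [Z ::= o]
rrrurrorrrorZ => rrrurrorrroro   [Z ::= o]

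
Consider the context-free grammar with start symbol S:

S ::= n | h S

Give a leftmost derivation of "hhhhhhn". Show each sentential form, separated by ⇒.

S ⇒ hS ⇒ hhS ⇒ hhhS ⇒ hhhhS ⇒ hhhhhS ⇒ hhhhhhS ⇒ hhhhhhn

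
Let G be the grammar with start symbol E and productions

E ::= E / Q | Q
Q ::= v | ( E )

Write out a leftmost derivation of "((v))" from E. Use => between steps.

E=>Q=>(E)=>(Q)=>((E))=>((Q))=>((v))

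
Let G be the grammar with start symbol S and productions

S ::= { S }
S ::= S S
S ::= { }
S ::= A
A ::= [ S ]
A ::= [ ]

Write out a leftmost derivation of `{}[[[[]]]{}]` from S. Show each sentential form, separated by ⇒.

S ⇒ SS   [S ::= S S]
SS ⇒ {}S   [S ::= { }]
{}S ⇒ {}A   [S ::= A]
{}A ⇒ {}[S]   [A ::= [ S ]]
{}[S] ⇒ {}[SS]   [S ::= S S]
{}[SS] ⇒ {}[AS]   [S ::= A]
{}[AS] ⇒ {}[[S]S]   [A ::= [ S ]]
{}[[S]S] ⇒ {}[[A]S]   [S ::= A]
{}[[A]S] ⇒ {}[[[S]]S]   [A ::= [ S ]]
{}[[[S]]S] ⇒ {}[[[A]]S]   [S ::= A]
{}[[[A]]S] ⇒ {}[[[[]]]S]   [A ::= [ ]]
{}[[[[]]]S] ⇒ {}[[[[]]]{}]   [S ::= { }]

S⇒SS⇒{}S⇒{}A⇒{}[S]⇒{}[SS]⇒{}[AS]⇒{}[[S]S]⇒{}[[A]S]⇒{}[[[S]]S]⇒{}[[[A]]S]⇒{}[[[[]]]S]⇒{}[[[[]]]{}]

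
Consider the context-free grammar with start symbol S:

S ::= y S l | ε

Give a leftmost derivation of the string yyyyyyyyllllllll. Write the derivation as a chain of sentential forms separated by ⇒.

S ⇒ ySl   [S ::= y S l]
ySl ⇒ yySll   [S ::= y S l]
yySll ⇒ yyySlll   [S ::= y S l]
yyySlll ⇒ yyyySllll   [S ::= y S l]
yyyySllll ⇒ yyyyySlllll   [S ::= y S l]
yyyyySlllll ⇒ yyyyyySllllll   [S ::= y S l]
yyyyyySllllll ⇒ yyyyyyySlllllll   [S ::= y S l]
yyyyyyySlllllll ⇒ yyyyyyyySllllllll   [S ::= y S l]
yyyyyyyySllllllll ⇒ yyyyyyyyllllllll   [S ::= ε]

S ⇒ ySl ⇒ yySll ⇒ yyySlll ⇒ yyyySllll ⇒ yyyyySlllll ⇒ yyyyyySllllll ⇒ yyyyyyySlllllll ⇒ yyyyyyyySllllllll ⇒ yyyyyyyyllllllll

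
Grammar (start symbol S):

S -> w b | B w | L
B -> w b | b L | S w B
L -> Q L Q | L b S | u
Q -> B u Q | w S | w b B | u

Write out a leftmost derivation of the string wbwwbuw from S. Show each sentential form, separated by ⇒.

S ⇒ Bw ⇒ SwBw ⇒ BwwBw ⇒ wbwwBw ⇒ wbwwbLw ⇒ wbwwbuw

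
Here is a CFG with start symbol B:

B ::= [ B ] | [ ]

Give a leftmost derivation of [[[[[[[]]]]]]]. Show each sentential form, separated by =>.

B => [B] => [[B]] => [[[B]]] => [[[[B]]]] => [[[[[B]]]]] => [[[[[[B]]]]]] => [[[[[[[]]]]]]]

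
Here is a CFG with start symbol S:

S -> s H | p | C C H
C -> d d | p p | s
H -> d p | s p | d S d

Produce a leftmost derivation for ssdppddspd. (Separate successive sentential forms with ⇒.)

S⇒CCH⇒sCH⇒ssH⇒ssdSd⇒ssdCCHd⇒ssdppCHd⇒ssdppddHd⇒ssdppddspd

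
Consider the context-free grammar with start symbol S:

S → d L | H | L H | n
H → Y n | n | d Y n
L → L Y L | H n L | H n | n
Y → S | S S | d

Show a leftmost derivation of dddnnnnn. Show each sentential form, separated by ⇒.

S ⇒ dL ⇒ dHnL ⇒ ddYnnL ⇒ ddSSnnL ⇒ ddHSnnL ⇒ ddYnSnnL ⇒ dddnSnnL ⇒ dddnHnnL ⇒ dddnnnnL ⇒ dddnnnnn

S ⇒ dL   [S → d L]
dL ⇒ dHnL   [L → H n L]
dHnL ⇒ ddYnnL   [H → d Y n]
ddYnnL ⇒ ddSSnnL   [Y → S S]
ddSSnnL ⇒ ddHSnnL   [S → H]
ddHSnnL ⇒ ddYnSnnL   [H → Y n]
ddYnSnnL ⇒ dddnSnnL   [Y → d]
dddnSnnL ⇒ dddnHnnL   [S → H]
dddnHnnL ⇒ dddnnnnL   [H → n]
dddnnnnL ⇒ dddnnnnn   [L → n]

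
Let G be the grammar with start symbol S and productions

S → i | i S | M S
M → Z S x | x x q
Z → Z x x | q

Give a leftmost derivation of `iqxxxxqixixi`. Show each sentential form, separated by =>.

S => iS => iMS => iZSxS => iZxxSxS => iZxxxxSxS => iqxxxxSxS => iqxxxxMSxS => iqxxxxZSxSxS => iqxxxxqSxSxS => iqxxxxqixSxS => iqxxxxqixixS => iqxxxxqixixi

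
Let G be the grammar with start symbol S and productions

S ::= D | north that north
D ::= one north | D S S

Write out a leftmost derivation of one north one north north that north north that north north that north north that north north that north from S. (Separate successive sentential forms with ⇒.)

S ⇒ D ⇒ D S S ⇒ one north S S ⇒ one north D S ⇒ one north D S S S ⇒ one north D S S S S S ⇒ one north one north S S S S S ⇒ one north one north north that north S S S S ⇒ one north one north north that north north that north S S S ⇒ one north one north north that north north that north north that north S S ⇒ one north one north north that north north that north north that north north that north S ⇒ one north one north north that north north that north north that north north that north north that north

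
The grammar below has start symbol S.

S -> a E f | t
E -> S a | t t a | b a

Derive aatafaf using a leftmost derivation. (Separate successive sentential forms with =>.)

S => aEf => aSaf => aaEfaf => aaSafaf => aatafaf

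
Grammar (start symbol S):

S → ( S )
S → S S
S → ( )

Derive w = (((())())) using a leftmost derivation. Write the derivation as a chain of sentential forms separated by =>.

S => (S)   [S → ( S )]
(S) => ((S))   [S → ( S )]
((S)) => ((SS))   [S → S S]
((SS)) => (((S)S))   [S → ( S )]
(((S)S)) => (((())S))   [S → ( )]
(((())S)) => (((())()))   [S → ( )]

S => (S) => ((S)) => ((SS)) => (((S)S)) => (((())S)) => (((())()))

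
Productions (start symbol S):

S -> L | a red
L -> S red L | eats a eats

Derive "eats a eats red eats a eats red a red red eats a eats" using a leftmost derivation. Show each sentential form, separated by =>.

S => L => S red L => L red L => S red L red L => L red L red L => eats a eats red L red L => eats a eats red eats a eats red L => eats a eats red eats a eats red S red L => eats a eats red eats a eats red a red red L => eats a eats red eats a eats red a red red eats a eats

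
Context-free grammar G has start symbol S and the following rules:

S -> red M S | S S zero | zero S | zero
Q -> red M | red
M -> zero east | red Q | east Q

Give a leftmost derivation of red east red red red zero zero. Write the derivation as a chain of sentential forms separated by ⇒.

S ⇒ red M S   [S -> red M S]
red M S ⇒ red east Q S   [M -> east Q]
red east Q S ⇒ red east red M S   [Q -> red M]
red east red M S ⇒ red east red red Q S   [M -> red Q]
red east red red Q S ⇒ red east red red red S   [Q -> red]
red east red red red S ⇒ red east red red red zero S   [S -> zero S]
red east red red red zero S ⇒ red east red red red zero zero   [S -> zero]

S ⇒ red M S ⇒ red east Q S ⇒ red east red M S ⇒ red east red red Q S ⇒ red east red red red S ⇒ red east red red red zero S ⇒ red east red red red zero zero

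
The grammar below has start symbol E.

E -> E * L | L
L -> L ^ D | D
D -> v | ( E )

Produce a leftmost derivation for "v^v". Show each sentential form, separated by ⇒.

E⇒L⇒L^D⇒D^D⇒v^D⇒v^v

E ⇒ L   [E -> L]
L ⇒ L^D   [L -> L ^ D]
L^D ⇒ D^D   [L -> D]
D^D ⇒ v^D   [D -> v]
v^D ⇒ v^v   [D -> v]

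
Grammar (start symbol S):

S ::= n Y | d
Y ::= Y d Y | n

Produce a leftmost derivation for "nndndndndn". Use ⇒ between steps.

S ⇒ nY   [S ::= n Y]
nY ⇒ nYdY   [Y ::= Y d Y]
nYdY ⇒ nYdYdY   [Y ::= Y d Y]
nYdYdY ⇒ nYdYdYdY   [Y ::= Y d Y]
nYdYdYdY ⇒ nYdYdYdYdY   [Y ::= Y d Y]
nYdYdYdYdY ⇒ nndYdYdYdY   [Y ::= n]
nndYdYdYdY ⇒ nndndYdYdY   [Y ::= n]
nndndYdYdY ⇒ nndndndYdY   [Y ::= n]
nndndndYdY ⇒ nndndndndY   [Y ::= n]
nndndndndY ⇒ nndndndndn   [Y ::= n]

S ⇒ nY ⇒ nYdY ⇒ nYdYdY ⇒ nYdYdYdY ⇒ nYdYdYdYdY ⇒ nndYdYdYdY ⇒ nndndYdYdY ⇒ nndndndYdY ⇒ nndndndndY ⇒ nndndndndn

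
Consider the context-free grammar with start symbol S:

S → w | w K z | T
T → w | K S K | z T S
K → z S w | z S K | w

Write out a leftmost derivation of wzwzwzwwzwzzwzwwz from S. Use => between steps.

S => wKz   [S → w K z]
wKz => wzSKz   [K → z S K]
wzSKz => wzwKzKz   [S → w K z]
wzwKzKz => wzwzSKzKz   [K → z S K]
wzwzSKzKz => wzwzwKzKz   [S → w]
wzwzwKzKz => wzwzwzSwzKz   [K → z S w]
wzwzwzSwzKz => wzwzwzwKzwzKz   [S → w K z]
wzwzwzwKzwzKz => wzwzwzwwzwzKz   [K → w]
wzwzwzwwzwzKz => wzwzwzwwzwzzSKz   [K → z S K]
wzwzwzwwzwzzSKz => wzwzwzwwzwzzwKz   [S → w]
wzwzwzwwzwzzwKz => wzwzwzwwzwzzwzSwz   [K → z S w]
wzwzwzwwzwzzwzSwz => wzwzwzwwzwzzwzwwz   [S → w]

S => wKz => wzSKz => wzwKzKz => wzwzSKzKz => wzwzwKzKz => wzwzwzSwzKz => wzwzwzwKzwzKz => wzwzwzwwzwzKz => wzwzwzwwzwzzSKz => wzwzwzwwzwzzwKz => wzwzwzwwzwzzwzSwz => wzwzwzwwzwzzwzwwz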